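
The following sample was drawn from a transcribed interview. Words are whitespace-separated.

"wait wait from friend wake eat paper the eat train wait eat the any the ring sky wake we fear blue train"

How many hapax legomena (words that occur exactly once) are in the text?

9

Frequencies: wait:3, eat:3, the:3, wake:2, train:2, from:1, friend:1, paper:1, any:1, ring:1, sky:1, we:1, fear:1, blue:1
Hapax (freq=1): any, blue, fear, friend, from, paper, ring, sky, we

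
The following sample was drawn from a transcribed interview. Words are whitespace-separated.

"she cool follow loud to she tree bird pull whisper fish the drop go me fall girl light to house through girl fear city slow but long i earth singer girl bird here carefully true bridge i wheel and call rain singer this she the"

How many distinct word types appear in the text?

Distinct types: {and, bird, bridge, but, call, carefully, city, cool, drop, earth, fall, fear, fish, follow, girl, go, here, house, i, light, long, loud, me, pull, rain, she, singer, slow, the, this, through, to, tree, true, wheel, whisper}
V = 36

36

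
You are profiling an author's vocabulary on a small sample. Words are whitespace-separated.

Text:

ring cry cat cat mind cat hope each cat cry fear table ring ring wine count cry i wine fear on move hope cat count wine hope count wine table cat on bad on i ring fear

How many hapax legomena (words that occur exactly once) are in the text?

4

Frequencies: cat:6, ring:4, wine:4, cry:3, hope:3, fear:3, count:3, on:3, table:2, i:2, mind:1, each:1, move:1, bad:1
Hapax (freq=1): bad, each, mind, move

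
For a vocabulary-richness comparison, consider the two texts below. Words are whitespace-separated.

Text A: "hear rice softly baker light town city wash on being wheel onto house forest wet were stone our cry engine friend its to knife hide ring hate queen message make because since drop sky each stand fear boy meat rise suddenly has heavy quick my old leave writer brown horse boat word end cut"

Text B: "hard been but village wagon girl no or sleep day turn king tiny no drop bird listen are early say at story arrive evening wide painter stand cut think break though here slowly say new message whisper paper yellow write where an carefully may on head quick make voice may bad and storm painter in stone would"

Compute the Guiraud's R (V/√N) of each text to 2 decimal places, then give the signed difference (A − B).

A: V=54, N=54, R=7.35
B: V=53, N=57, R=7.02
Difference = 7.35 − 7.02 = 0.33

0.33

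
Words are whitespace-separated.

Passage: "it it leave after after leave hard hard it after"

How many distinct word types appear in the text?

Distinct types: {after, hard, it, leave}
V = 4

4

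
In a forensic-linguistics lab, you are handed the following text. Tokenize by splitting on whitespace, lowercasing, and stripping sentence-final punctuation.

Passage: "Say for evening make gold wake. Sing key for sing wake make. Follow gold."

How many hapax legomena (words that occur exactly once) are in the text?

Frequencies: for:2, make:2, gold:2, wake:2, sing:2, say:1, evening:1, key:1, follow:1
Hapax (freq=1): evening, follow, key, say

4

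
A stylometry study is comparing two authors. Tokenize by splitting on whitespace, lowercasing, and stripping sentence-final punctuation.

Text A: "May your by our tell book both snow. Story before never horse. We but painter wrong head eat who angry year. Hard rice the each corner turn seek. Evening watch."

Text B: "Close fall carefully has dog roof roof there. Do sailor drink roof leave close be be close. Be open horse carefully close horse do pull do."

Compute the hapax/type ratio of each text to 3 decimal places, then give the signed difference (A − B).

A: hapax=30, V=30, ratio=1.000
B: hapax=9, V=15, ratio=0.600
Difference = 1.000 − 0.600 = 0.400

0.400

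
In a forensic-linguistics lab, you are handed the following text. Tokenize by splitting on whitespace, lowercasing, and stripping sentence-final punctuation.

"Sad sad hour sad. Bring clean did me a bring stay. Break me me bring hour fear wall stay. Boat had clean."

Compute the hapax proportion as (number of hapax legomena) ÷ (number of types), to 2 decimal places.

Frequencies: sad:3, bring:3, me:3, hour:2, clean:2, stay:2, did:1, a:1, break:1, fear:1, wall:1, boat:1, had:1
Hapax count = 7; type count = 13.
Ratio = 7 / 13 = 0.54

0.54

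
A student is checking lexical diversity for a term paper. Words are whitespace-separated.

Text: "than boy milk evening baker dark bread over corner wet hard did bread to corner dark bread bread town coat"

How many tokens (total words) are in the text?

Tokens: than, boy, milk, evening, baker, dark, bread, over, corner, wet, hard, did, bread, to, corner, dark, bread, bread, town, coat
N = 20

20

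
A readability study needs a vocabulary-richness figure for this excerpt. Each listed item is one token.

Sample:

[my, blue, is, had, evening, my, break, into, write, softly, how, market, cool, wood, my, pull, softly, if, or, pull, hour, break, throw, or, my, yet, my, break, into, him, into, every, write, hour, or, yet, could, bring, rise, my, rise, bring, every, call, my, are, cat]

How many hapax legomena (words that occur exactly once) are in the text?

Frequencies: my:7, break:3, into:3, or:3, write:2, softly:2, pull:2, hour:2, yet:2, every:2, bring:2, rise:2, blue:1, is:1, had:1, evening:1, how:1, market:1, cool:1, wood:1, … (7 more, each freq 1)
Hapax (freq=1): are, blue, call, cat, cool, could, evening, had, him, how, if, is, market, throw, wood

15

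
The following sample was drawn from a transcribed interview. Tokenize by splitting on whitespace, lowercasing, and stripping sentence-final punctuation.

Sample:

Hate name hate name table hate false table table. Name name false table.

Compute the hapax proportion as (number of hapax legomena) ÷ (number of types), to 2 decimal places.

0.00

Frequencies: name:4, table:4, hate:3, false:2
Hapax count = 0; type count = 4.
Ratio = 0 / 4 = 0.00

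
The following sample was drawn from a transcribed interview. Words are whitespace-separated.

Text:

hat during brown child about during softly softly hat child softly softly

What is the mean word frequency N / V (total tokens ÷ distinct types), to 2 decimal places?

2.00

N = 12 tokens, V = 6 types.
Mean frequency = N / V = 12 / 6 = 2.00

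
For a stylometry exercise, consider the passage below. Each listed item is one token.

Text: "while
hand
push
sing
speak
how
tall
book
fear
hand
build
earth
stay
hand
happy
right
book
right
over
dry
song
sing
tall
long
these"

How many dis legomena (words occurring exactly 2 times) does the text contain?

Frequencies: hand:3, sing:2, tall:2, book:2, right:2, while:1, push:1, speak:1, how:1, fear:1, build:1, earth:1, stay:1, happy:1, over:1, dry:1, song:1, long:1, these:1
Words with frequency 2: book, right, sing, tall

4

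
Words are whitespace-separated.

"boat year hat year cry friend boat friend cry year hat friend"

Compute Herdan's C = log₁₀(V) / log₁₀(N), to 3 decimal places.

0.648

N = 12, V = 5.
log₁₀(V) = 0.698970, log₁₀(N) = 1.079181
C = 0.698970 / 1.079181 = 0.648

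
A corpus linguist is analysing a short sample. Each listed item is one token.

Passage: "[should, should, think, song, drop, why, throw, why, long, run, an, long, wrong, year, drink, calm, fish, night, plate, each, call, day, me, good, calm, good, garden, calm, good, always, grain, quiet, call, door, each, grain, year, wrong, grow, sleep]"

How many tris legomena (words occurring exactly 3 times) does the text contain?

2

Frequencies: calm:3, good:3, should:2, why:2, long:2, wrong:2, year:2, each:2, call:2, grain:2, think:1, song:1, drop:1, throw:1, run:1, an:1, drink:1, fish:1, night:1, plate:1, … (8 more, each freq 1)
Words with frequency 3: calm, good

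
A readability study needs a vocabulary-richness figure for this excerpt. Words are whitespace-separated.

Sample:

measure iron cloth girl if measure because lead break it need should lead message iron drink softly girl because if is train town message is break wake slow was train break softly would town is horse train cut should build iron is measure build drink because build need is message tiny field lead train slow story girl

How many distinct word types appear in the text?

27

Distinct types: {because, break, build, cloth, cut, drink, field, girl, horse, if, iron, is, it, lead, measure, message, need, should, slow, softly, story, tiny, town, train, wake, was, would}
V = 27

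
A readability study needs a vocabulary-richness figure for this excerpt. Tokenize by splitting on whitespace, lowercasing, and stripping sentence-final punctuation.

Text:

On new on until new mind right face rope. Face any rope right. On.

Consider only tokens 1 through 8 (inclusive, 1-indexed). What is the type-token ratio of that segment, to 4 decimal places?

Segment tokens 1–8: on, new, on, until, new, mind, right, face
Segment N = 8, segment V = 6.
TTR = 6 / 8 = 0.7500

0.7500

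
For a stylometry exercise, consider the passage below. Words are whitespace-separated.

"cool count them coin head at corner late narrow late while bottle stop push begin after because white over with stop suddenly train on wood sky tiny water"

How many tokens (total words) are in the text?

Tokens: cool, count, them, coin, head, at, corner, late, narrow, late, while, bottle, stop, push, begin, after, because, white, over, with, stop, suddenly, train, on, wood, sky, tiny, water
N = 28

28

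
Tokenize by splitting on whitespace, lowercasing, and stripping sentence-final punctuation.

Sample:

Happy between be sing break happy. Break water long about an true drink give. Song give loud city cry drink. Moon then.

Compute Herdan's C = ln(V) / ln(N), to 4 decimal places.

N = 22, V = 18.
ln(V) = 2.890372, ln(N) = 3.091042
C = 2.890372 / 3.091042 = 0.9351

0.9351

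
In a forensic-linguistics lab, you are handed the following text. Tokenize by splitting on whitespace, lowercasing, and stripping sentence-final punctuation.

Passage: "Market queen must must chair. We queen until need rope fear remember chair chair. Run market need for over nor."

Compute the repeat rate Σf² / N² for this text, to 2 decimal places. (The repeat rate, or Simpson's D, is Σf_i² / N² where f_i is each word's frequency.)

0.09

Frequencies: chair:3, market:2, queen:2, must:2, need:2, we:1, until:1, rope:1, fear:1, remember:1, run:1, for:1, over:1, nor:1
Σf² = 34; N² = 400
Repeat rate = 34 / 400 = 0.09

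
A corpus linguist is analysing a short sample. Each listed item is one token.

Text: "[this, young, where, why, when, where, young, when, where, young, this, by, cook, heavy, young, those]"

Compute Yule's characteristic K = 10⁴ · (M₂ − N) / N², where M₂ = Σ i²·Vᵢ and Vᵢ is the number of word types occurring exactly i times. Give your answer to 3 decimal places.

859.375

Frequencies: young:4, where:3, this:2, when:2, why:1, by:1, cook:1, heavy:1, those:1
N = 16. Frequency spectrum: V_1=5, V_2=2, V_3=1, V_4=1
M₂ = 1²·5 + 2²·2 + 3²·1 + 4²·1 = 38
K = 10000 × (38 − 16) / 16² = 859.375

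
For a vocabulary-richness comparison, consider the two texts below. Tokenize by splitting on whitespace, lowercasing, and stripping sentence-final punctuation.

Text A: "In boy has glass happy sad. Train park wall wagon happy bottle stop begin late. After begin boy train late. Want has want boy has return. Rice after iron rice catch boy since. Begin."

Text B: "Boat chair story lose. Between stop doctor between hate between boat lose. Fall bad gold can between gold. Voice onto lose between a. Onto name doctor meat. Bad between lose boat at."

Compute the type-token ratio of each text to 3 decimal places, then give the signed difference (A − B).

TTR(A) = 21/34 = 0.618
TTR(B) = 18/32 = 0.563
Difference = 0.618 − 0.563 = 0.055

0.055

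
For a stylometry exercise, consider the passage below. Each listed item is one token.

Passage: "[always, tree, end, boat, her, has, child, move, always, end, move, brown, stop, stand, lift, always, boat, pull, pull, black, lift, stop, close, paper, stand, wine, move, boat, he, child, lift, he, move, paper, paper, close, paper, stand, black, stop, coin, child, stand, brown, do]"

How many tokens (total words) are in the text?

Tokens: always, tree, end, boat, her, has, child, move, always, end, move, brown, stop, stand, lift, always, boat, pull, pull, black, lift, stop, close, paper, stand, wine, move, boat, he, child, lift, he, move, paper, paper, close, paper, stand, black, stop, coin, child, stand, brown, do
N = 45

45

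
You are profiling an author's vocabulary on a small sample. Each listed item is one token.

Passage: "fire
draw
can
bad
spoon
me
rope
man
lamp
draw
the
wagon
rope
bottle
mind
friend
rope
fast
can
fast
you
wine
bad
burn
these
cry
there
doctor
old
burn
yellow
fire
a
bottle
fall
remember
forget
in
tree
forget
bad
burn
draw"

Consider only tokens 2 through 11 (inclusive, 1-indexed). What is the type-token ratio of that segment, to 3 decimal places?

Segment tokens 2–11: draw, can, bad, spoon, me, rope, man, lamp, draw, the
Segment N = 10, segment V = 9.
TTR = 9 / 10 = 0.900

0.900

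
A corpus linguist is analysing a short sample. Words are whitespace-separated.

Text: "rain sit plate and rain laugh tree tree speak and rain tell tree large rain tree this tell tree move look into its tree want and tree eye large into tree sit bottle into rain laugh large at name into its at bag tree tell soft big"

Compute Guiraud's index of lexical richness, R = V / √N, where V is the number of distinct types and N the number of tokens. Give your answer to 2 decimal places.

N = 47, V = 22.
√N = 6.855655
R = 22 / 6.855655 = 3.21

3.21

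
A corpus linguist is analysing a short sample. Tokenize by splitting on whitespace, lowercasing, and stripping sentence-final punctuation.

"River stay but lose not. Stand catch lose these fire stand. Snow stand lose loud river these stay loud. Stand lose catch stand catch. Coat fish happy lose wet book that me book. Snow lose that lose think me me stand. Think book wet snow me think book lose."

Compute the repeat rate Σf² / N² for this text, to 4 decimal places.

Frequencies: lose:8, stand:6, book:4, me:4, catch:3, snow:3, think:3, river:2, stay:2, these:2, loud:2, wet:2, that:2, but:1, not:1, fire:1, coat:1, fish:1, happy:1
Σf² = 189; N² = 2401
Repeat rate = 189 / 2401 = 0.0787

0.0787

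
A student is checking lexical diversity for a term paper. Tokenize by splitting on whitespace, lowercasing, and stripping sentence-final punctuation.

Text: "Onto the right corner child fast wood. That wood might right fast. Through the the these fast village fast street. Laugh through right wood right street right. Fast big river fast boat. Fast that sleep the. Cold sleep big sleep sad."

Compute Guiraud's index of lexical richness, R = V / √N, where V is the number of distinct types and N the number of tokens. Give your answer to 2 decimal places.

3.12

N = 41, V = 20.
√N = 6.403124
R = 20 / 6.403124 = 3.12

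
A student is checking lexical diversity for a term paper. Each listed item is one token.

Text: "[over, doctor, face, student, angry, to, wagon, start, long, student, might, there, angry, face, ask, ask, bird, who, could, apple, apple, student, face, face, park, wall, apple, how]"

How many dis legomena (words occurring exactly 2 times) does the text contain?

Frequencies: face:4, student:3, apple:3, angry:2, ask:2, over:1, doctor:1, to:1, wagon:1, start:1, long:1, might:1, there:1, bird:1, who:1, could:1, park:1, wall:1, how:1
Words with frequency 2: angry, ask

2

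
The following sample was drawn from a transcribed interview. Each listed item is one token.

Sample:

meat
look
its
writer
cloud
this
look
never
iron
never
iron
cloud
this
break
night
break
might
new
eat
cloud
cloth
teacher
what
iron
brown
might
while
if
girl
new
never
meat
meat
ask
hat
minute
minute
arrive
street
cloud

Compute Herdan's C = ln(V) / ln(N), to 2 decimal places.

N = 40, V = 25.
ln(V) = 3.218876, ln(N) = 3.688879
C = 3.218876 / 3.688879 = 0.87

0.87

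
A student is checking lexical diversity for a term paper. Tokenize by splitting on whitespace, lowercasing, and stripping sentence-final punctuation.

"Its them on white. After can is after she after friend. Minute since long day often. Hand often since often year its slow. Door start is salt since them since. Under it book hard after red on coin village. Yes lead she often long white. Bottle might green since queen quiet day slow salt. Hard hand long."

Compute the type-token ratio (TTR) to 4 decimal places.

N = 57 tokens, V = 34 types.
TTR = V / N = 34 / 57 = 0.5965

0.5965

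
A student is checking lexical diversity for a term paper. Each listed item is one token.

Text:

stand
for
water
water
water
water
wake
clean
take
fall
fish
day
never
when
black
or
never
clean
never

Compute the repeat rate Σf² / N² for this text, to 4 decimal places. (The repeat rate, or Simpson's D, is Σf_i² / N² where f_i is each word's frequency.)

Frequencies: water:4, never:3, clean:2, stand:1, for:1, wake:1, take:1, fall:1, fish:1, day:1, when:1, black:1, or:1
Σf² = 39; N² = 361
Repeat rate = 39 / 361 = 0.1080

0.1080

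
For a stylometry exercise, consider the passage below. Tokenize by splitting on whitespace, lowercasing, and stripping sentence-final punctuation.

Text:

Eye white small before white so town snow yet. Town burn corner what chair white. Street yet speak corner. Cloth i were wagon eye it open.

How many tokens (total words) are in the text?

26

Tokens: eye, white, small, before, white, so, town, snow, yet, town, burn, corner, what, chair, white, street, yet, speak, corner, cloth, i, were, wagon, eye, it, open
N = 26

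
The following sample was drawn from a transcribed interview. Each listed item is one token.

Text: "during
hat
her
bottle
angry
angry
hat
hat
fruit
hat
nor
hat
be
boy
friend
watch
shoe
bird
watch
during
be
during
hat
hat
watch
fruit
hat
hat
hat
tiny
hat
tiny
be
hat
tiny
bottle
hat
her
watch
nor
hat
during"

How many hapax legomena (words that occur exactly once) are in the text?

4

Frequencies: hat:14, during:4, watch:4, be:3, tiny:3, her:2, bottle:2, angry:2, fruit:2, nor:2, boy:1, friend:1, shoe:1, bird:1
Hapax (freq=1): bird, boy, friend, shoe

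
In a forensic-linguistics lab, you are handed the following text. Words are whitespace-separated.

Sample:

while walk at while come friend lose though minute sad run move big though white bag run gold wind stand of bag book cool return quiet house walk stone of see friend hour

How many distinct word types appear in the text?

26

Distinct types: {at, bag, big, book, come, cool, friend, gold, hour, house, lose, minute, move, of, quiet, return, run, sad, see, stand, stone, though, walk, while, white, wind}
V = 26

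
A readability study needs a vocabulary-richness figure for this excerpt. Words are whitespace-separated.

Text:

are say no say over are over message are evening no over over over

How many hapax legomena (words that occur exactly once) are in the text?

Frequencies: over:5, are:3, say:2, no:2, message:1, evening:1
Hapax (freq=1): evening, message

2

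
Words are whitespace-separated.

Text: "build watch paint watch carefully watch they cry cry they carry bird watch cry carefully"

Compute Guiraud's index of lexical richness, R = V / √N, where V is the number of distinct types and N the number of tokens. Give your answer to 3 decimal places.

2.066

N = 15, V = 8.
√N = 3.872983
R = 8 / 3.872983 = 2.066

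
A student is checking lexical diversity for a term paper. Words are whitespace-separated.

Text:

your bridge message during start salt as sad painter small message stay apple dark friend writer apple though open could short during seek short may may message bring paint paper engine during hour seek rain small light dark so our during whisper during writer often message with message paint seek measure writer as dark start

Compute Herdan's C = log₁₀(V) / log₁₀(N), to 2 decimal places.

0.88

N = 55, V = 34.
log₁₀(V) = 1.531479, log₁₀(N) = 1.740363
C = 1.531479 / 1.740363 = 0.88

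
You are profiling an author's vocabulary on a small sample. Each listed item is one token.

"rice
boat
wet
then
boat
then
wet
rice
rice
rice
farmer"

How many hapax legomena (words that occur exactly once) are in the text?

1

Frequencies: rice:4, boat:2, wet:2, then:2, farmer:1
Hapax (freq=1): farmer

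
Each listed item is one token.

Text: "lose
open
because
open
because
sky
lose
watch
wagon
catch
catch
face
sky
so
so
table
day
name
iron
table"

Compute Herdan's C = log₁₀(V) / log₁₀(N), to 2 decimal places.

0.86

N = 20, V = 13.
log₁₀(V) = 1.113943, log₁₀(N) = 1.301030
C = 1.113943 / 1.301030 = 0.86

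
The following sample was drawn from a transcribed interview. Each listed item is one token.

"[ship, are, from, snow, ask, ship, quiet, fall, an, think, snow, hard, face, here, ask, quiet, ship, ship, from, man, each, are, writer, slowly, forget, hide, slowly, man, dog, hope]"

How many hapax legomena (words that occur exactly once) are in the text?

12

Frequencies: ship:4, are:2, from:2, snow:2, ask:2, quiet:2, man:2, slowly:2, fall:1, an:1, think:1, hard:1, face:1, here:1, each:1, writer:1, forget:1, hide:1, dog:1, hope:1
Hapax (freq=1): an, dog, each, face, fall, forget, hard, here, hide, hope, think, writer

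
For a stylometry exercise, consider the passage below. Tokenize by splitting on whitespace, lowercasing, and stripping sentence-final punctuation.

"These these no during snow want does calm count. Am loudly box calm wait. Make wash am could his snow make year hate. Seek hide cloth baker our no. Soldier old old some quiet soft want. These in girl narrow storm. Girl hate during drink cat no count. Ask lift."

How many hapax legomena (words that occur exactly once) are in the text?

Frequencies: these:3, no:3, during:2, snow:2, want:2, calm:2, count:2, am:2, make:2, hate:2, old:2, girl:2, does:1, loudly:1, box:1, wait:1, wash:1, could:1, his:1, year:1, … (16 more, each freq 1)
Hapax (freq=1): ask, baker, box, cat, cloth, could, does, drink, hide, his, in, lift, loudly, narrow, our, quiet, seek, soft, soldier, some, storm, wait, wash, year

24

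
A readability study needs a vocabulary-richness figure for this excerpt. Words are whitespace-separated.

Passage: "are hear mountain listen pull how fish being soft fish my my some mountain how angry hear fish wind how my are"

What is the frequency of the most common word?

Frequencies: how:3, fish:3, my:3, are:2, hear:2, mountain:2, listen:1, pull:1, being:1, soft:1, some:1, angry:1, wind:1
Most common: 'how' with frequency 3.

3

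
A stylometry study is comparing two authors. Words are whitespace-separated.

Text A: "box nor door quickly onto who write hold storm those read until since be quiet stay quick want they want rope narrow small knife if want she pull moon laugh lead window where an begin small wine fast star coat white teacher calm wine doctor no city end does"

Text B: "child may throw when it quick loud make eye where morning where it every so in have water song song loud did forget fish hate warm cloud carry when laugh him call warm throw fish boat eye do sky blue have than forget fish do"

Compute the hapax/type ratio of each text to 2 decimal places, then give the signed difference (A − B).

A: hapax=42, V=45, ratio=0.93
B: hapax=20, V=32, ratio=0.63
Difference = 0.93 − 0.63 = 0.30

0.30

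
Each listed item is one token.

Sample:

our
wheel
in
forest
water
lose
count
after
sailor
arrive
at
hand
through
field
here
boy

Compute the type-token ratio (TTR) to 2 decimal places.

N = 16 tokens, V = 16 types.
TTR = V / N = 16 / 16 = 1.00

1.00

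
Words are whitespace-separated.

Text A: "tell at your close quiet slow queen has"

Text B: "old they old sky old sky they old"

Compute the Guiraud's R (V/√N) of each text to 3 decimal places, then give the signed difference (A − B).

1.767

A: V=8, N=8, R=2.828
B: V=3, N=8, R=1.061
Difference = 2.828 − 1.061 = 1.767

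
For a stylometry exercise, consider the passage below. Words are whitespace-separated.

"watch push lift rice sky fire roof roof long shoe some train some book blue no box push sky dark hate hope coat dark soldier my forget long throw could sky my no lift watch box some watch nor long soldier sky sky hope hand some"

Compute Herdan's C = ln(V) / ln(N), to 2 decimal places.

0.85

N = 46, V = 26.
ln(V) = 3.258097, ln(N) = 3.828641
C = 3.258097 / 3.828641 = 0.85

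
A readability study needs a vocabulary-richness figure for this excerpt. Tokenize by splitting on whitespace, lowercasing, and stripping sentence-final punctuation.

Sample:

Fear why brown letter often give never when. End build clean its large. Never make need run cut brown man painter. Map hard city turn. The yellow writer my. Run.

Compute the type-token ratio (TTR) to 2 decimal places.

N = 30 tokens, V = 27 types.
TTR = V / N = 27 / 30 = 0.90

0.90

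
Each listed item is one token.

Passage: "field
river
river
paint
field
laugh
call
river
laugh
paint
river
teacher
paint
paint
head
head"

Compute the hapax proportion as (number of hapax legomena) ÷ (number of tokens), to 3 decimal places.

Frequencies: river:4, paint:4, field:2, laugh:2, head:2, call:1, teacher:1
Hapax count = 2; token count = 16.
Ratio = 2 / 16 = 0.125

0.125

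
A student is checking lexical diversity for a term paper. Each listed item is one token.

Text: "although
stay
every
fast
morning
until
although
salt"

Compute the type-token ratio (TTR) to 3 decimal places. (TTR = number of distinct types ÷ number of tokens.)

0.875

N = 8 tokens, V = 7 types.
TTR = V / N = 7 / 8 = 0.875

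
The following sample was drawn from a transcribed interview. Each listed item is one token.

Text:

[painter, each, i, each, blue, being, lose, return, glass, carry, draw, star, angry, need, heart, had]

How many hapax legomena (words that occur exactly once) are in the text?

Frequencies: each:2, painter:1, i:1, blue:1, being:1, lose:1, return:1, glass:1, carry:1, draw:1, star:1, angry:1, need:1, heart:1, had:1
Hapax (freq=1): angry, being, blue, carry, draw, glass, had, heart, i, lose, need, painter, return, star

14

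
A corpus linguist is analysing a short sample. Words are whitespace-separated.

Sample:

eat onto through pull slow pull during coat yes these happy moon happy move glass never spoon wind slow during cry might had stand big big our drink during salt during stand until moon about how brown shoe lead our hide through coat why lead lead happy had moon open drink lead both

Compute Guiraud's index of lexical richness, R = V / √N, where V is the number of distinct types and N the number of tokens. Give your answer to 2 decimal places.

4.67

N = 53, V = 34.
√N = 7.280110
R = 34 / 7.280110 = 4.67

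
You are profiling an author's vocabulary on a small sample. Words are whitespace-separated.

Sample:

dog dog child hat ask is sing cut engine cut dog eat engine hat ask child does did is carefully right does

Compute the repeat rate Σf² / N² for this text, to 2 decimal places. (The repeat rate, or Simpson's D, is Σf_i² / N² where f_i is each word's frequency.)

Frequencies: dog:3, child:2, hat:2, ask:2, is:2, cut:2, engine:2, does:2, sing:1, eat:1, did:1, carefully:1, right:1
Σf² = 42; N² = 484
Repeat rate = 42 / 484 = 0.09

0.09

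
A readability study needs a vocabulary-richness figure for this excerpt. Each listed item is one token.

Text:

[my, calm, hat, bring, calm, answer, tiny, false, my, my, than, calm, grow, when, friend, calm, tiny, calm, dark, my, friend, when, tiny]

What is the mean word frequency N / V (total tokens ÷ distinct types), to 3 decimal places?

1.917

N = 23 tokens, V = 12 types.
Mean frequency = N / V = 23 / 12 = 1.917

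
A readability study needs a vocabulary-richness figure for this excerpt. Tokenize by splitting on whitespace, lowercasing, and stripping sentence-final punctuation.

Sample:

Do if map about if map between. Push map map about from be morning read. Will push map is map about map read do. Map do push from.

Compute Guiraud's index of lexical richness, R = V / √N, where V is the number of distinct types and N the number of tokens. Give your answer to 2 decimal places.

2.27

N = 28, V = 12.
√N = 5.291503
R = 12 / 5.291503 = 2.27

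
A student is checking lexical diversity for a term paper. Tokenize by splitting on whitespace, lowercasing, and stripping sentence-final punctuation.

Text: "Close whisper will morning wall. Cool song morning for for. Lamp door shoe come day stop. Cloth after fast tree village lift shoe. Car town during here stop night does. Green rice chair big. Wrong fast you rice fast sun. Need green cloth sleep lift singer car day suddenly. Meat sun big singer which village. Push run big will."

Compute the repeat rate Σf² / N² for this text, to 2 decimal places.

Frequencies: fast:3, big:3, will:2, morning:2, for:2, shoe:2, day:2, stop:2, cloth:2, village:2, lift:2, car:2, green:2, rice:2, sun:2, singer:2, close:1, whisper:1, wall:1, cool:1, … (21 more, each freq 1)
Σf² = 99; N² = 3481
Repeat rate = 99 / 3481 = 0.03

0.03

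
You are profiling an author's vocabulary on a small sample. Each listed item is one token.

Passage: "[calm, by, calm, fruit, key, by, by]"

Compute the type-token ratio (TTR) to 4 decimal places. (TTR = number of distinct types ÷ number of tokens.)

N = 7 tokens, V = 4 types.
TTR = V / N = 4 / 7 = 0.5714

0.5714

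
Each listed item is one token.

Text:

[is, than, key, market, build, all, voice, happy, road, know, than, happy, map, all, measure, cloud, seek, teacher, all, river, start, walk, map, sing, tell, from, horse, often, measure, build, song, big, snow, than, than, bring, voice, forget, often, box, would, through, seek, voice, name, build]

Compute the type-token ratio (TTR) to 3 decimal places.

N = 46 tokens, V = 32 types.
TTR = V / N = 32 / 46 = 0.696

0.696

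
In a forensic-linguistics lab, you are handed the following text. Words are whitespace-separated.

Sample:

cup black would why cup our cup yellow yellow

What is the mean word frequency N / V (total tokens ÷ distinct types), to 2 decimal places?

1.50

N = 9 tokens, V = 6 types.
Mean frequency = N / V = 9 / 6 = 1.50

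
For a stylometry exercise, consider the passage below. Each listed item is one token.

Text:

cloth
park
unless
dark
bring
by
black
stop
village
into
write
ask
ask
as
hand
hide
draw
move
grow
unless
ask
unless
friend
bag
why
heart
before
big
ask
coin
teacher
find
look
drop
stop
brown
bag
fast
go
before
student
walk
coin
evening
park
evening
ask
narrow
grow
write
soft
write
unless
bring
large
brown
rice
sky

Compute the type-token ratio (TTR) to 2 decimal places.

N = 58 tokens, V = 40 types.
TTR = V / N = 40 / 58 = 0.69

0.69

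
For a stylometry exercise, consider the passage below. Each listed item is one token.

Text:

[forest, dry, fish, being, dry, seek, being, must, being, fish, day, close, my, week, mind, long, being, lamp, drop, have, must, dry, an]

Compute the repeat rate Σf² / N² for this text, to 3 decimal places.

Frequencies: being:4, dry:3, fish:2, must:2, forest:1, seek:1, day:1, close:1, my:1, week:1, mind:1, long:1, lamp:1, drop:1, have:1, an:1
Σf² = 45; N² = 529
Repeat rate = 45 / 529 = 0.085

0.085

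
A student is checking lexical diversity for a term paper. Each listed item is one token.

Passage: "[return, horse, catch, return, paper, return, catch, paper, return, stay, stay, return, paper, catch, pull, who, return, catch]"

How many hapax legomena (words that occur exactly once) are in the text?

Frequencies: return:6, catch:4, paper:3, stay:2, horse:1, pull:1, who:1
Hapax (freq=1): horse, pull, who

3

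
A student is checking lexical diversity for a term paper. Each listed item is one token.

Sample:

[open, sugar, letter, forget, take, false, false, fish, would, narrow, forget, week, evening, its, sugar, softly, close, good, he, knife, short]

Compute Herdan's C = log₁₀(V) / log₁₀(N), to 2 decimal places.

0.95

N = 21, V = 18.
log₁₀(V) = 1.255273, log₁₀(N) = 1.322219
C = 1.255273 / 1.322219 = 0.95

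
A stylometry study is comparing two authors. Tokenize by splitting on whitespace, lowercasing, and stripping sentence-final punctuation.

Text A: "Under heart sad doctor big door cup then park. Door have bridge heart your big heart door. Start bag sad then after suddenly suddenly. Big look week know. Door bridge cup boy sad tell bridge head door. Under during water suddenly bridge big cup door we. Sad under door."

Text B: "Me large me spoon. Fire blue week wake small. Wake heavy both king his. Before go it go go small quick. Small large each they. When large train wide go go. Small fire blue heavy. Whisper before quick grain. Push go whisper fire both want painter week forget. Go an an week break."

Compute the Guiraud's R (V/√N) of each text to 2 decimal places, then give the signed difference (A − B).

A: V=25, N=49, R=3.57
B: V=29, N=53, R=3.98
Difference = 3.57 − 3.98 = -0.41

-0.41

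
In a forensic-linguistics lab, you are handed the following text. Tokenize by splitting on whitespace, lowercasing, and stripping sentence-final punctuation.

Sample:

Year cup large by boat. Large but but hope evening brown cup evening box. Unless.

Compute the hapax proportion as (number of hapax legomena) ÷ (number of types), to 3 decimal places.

Frequencies: cup:2, large:2, but:2, evening:2, year:1, by:1, boat:1, hope:1, brown:1, box:1, unless:1
Hapax count = 7; type count = 11.
Ratio = 7 / 11 = 0.636

0.636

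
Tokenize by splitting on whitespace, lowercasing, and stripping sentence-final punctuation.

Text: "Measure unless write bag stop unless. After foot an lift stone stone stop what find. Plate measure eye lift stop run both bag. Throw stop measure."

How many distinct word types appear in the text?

17

Distinct types: {after, an, bag, both, eye, find, foot, lift, measure, plate, run, stone, stop, throw, unless, what, write}
V = 17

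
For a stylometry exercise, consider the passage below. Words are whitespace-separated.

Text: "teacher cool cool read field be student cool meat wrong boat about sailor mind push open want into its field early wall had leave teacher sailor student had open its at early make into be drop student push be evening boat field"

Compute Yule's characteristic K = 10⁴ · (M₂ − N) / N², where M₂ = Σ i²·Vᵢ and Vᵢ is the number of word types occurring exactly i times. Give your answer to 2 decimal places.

238.10

Frequencies: cool:3, field:3, be:3, student:3, teacher:2, boat:2, sailor:2, push:2, open:2, into:2, its:2, early:2, had:2, read:1, meat:1, wrong:1, about:1, mind:1, want:1, wall:1, … (5 more, each freq 1)
N = 42. Frequency spectrum: V_1=12, V_2=9, V_3=4
M₂ = 1²·12 + 2²·9 + 3²·4 = 84
K = 10000 × (84 − 42) / 42² = 238.10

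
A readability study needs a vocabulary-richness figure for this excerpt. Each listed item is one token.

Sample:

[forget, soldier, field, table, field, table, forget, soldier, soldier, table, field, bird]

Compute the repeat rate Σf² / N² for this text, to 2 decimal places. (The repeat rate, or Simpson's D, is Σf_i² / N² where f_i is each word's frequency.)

0.22

Frequencies: soldier:3, field:3, table:3, forget:2, bird:1
Σf² = 32; N² = 144
Repeat rate = 32 / 144 = 0.22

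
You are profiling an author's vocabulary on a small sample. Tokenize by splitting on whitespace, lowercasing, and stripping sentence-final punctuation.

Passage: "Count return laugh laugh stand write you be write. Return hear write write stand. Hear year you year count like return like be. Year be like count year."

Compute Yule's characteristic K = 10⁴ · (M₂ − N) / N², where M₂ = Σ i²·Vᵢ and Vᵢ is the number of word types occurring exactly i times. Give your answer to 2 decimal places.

Frequencies: write:4, year:4, count:3, return:3, be:3, like:3, laugh:2, stand:2, you:2, hear:2
N = 28. Frequency spectrum: V_2=4, V_3=4, V_4=2
M₂ = 2²·4 + 3²·4 + 4²·2 = 84
K = 10000 × (84 − 28) / 28² = 714.29

714.29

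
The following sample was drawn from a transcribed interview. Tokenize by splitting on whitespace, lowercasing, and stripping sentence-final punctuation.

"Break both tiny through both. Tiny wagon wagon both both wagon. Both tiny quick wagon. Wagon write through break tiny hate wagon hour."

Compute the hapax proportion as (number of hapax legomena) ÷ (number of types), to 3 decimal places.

Frequencies: wagon:6, both:5, tiny:4, break:2, through:2, quick:1, write:1, hate:1, hour:1
Hapax count = 4; type count = 9.
Ratio = 4 / 9 = 0.444

0.444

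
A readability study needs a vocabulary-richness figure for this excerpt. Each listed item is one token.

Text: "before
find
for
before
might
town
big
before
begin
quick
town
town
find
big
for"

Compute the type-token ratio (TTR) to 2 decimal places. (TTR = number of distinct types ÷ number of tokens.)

0.53

N = 15 tokens, V = 8 types.
TTR = V / N = 8 / 15 = 0.53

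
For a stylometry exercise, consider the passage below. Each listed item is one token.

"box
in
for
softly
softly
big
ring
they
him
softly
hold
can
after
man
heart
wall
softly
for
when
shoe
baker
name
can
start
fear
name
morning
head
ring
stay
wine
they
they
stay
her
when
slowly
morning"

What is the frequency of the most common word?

Frequencies: softly:4, they:3, for:2, ring:2, can:2, when:2, name:2, morning:2, stay:2, box:1, in:1, big:1, him:1, hold:1, after:1, man:1, heart:1, wall:1, shoe:1, baker:1, … (6 more, each freq 1)
Most common: 'softly' with frequency 4.

4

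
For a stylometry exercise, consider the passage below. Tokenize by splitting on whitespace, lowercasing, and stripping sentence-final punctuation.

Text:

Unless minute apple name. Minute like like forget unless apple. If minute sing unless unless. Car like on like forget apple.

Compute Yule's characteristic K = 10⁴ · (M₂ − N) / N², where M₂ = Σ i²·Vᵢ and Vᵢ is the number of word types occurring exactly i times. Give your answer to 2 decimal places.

861.68

Frequencies: unless:4, like:4, minute:3, apple:3, forget:2, name:1, if:1, sing:1, car:1, on:1
N = 21. Frequency spectrum: V_1=5, V_2=1, V_3=2, V_4=2
M₂ = 1²·5 + 2²·1 + 3²·2 + 4²·2 = 59
K = 10000 × (59 − 21) / 21² = 861.68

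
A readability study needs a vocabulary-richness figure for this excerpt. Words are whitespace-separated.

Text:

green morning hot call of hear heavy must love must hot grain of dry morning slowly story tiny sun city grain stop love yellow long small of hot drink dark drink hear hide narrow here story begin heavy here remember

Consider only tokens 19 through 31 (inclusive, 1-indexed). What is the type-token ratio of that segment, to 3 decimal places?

0.923

Segment tokens 19–31: sun, city, grain, stop, love, yellow, long, small, of, hot, drink, dark, drink
Segment N = 13, segment V = 12.
TTR = 12 / 13 = 0.923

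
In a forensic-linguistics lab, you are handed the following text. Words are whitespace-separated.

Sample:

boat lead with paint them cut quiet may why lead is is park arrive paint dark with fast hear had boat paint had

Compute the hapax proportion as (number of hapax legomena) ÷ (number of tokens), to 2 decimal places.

Frequencies: paint:3, boat:2, lead:2, with:2, is:2, had:2, them:1, cut:1, quiet:1, may:1, why:1, park:1, arrive:1, dark:1, fast:1, hear:1
Hapax count = 10; token count = 23.
Ratio = 10 / 23 = 0.43

0.43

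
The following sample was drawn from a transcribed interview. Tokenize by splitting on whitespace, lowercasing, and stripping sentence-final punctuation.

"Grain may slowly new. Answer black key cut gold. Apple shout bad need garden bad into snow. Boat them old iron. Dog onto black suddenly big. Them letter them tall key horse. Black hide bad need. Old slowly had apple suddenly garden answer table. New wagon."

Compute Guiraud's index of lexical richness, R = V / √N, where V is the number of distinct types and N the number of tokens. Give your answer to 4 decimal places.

4.5707

N = 46, V = 31.
√N = 6.782330
R = 31 / 6.782330 = 4.5707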